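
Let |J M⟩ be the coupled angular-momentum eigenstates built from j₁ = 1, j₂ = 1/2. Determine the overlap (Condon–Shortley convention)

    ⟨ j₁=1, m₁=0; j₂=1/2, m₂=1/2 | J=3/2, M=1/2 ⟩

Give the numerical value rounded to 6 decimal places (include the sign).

+√(2/3) ≈ +0.816497

triangle: 0!*2!*1!/4! = 2/24
(j±m)!: 1!*1!*1!*0!*2!*1! = 2
prefactor² = (2J+1)*Δ*N² = 2/3
  k=0: +1/(0!*0!*1!*1!*1!*0!) = 1
Σ = 1  ⇒  CG² = 2/3*1² = 2/3
CG = +√(2/3) = +0.816497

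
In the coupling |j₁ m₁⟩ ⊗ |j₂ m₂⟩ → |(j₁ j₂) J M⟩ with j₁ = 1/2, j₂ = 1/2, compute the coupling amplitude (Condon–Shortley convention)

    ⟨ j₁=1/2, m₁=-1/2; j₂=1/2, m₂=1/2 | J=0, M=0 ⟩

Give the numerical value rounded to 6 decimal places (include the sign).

−√(1/2) = -0.707107

j₁+j₂−J=1  J+j₁−j₂=0  J−j₁+j₂=0  j₁+j₂+J+1=2
(j₁±m₁, j₂±m₂, J±M) = (0,1,1,0,0,0)
P² = 1/2
sum k=1..1:
  [1] −1/1 = -1
S = -1
C² = P²·S² = 1/2 ; C = -0.707107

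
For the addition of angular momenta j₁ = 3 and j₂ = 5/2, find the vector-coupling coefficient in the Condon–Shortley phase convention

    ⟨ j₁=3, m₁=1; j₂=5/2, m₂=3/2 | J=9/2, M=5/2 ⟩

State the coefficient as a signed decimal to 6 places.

j₁+j₂−J=1  J+j₁−j₂=5  J−j₁+j₂=4  j₁+j₂+J+1=11
(j₁±m₁, j₂±m₂, J±M) = (4,2,4,1,7,2)
P² = 92160/11
sum k=0..1:
  [0] +1/288 = 1/288
  [1] −1/144 = -1/144
S = -1/288
C² = P²·S² = 10/99 ; C = -0.317821

−√(10/99) ≈ -0.317821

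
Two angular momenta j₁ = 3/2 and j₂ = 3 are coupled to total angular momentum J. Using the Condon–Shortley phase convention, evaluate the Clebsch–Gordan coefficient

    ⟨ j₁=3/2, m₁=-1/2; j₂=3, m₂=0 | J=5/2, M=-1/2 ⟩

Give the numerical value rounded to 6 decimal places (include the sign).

triangle: 2!·1!·4!/8! = 48/40320
(j±m)!: 1!·2!·3!·3!·2!·3! = 864
prefactor² = (2J+1)·Δ·N² = 216/35
  k=1: −1/(1!·1!·1!·2!·0!·2!) = -1/4
  k=2: +1/(2!·0!·0!·1!·1!·3!) = 1/12
Σ = -1/6  ⇒  CG² = 216/35·(-1/6)² = 6/35
CG = −√(6/35) = -0.414039

−√(6/35) ≈ -0.414039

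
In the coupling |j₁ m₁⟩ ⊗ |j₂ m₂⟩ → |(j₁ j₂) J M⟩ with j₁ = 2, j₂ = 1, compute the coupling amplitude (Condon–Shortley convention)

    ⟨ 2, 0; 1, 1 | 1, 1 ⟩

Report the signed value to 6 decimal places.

+√(1/10) = +0.316228

j₁+j₂−J=2  J+j₁−j₂=2  J−j₁+j₂=0  j₁+j₂+J+1=5
(j₁±m₁, j₂±m₂, J±M) = (2,2,2,0,2,0)
P² = 8/5
sum k=2..2:
  [2] +1/4 = 1/4
S = 1/4
C² = P²·S² = 1/10 ; C = +0.316228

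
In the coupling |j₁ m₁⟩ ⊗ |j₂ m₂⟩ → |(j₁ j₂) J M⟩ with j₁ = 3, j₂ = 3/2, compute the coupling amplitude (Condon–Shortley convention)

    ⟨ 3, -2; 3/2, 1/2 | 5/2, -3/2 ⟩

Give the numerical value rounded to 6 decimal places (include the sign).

+0.267261

√[6·2!4!1!/8! · 1!5!2!1!1!4!] = √(288/7)
  +(−1)^1/∏(1,1,4,1,0,0)! = -1/24  (running -1/24)
  +(−1)^2/∏(2,0,3,0,1,1)! = 1/12  (running 1/24)
⟨..|..⟩ = √(288/7)·(1/24) = +0.267261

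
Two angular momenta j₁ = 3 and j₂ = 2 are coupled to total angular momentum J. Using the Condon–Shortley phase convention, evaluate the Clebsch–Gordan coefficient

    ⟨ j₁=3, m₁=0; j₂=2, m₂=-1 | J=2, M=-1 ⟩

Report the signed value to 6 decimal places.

√[5·3!3!1!/8! · 3!3!1!3!1!3!] = √(81/14)
  +(−1)^0/∏(0,3,3,1,0,0)! = 1/36  (running 1/36)
  +(−1)^1/∏(1,2,2,0,1,1)! = -1/4  (running -2/9)
⟨..|..⟩ = √(81/14)·(-2/9) = -0.534522

−√(2/7) = -0.534522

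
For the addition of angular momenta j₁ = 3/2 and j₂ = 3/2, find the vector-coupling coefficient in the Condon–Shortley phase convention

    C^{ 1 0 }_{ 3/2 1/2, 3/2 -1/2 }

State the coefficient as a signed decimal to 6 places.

-0.223607  (= −√(1/20))

√[3·2!1!1!/5! · 2!1!1!2!1!1!] = √(1/5)
  +(−1)^0/∏(0,2,1,1,0,0)! = 1/2  (running 1/2)
  +(−1)^1/∏(1,1,0,0,1,1)! = -1  (running -1/2)
⟨..|..⟩ = √(1/5)·(-1/2) = -0.223607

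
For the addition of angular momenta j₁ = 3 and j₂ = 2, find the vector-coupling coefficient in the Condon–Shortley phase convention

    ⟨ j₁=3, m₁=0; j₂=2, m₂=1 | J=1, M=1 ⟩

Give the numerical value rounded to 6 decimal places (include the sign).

triangle: 4!×2!×0!/7! = 48/5040
(j±m)!: 3!×3!×3!×1!×2!×0! = 432
prefactor² = (2J+1)×Δ×N² = 432/35
  k=3: −1/(3!×1!×0!×0!×2!×0!) = -1/12
Σ = -1/12  ⇒  CG² = 432/35×(-1/12)² = 3/35
CG = −√(3/35) = -0.292770

−√(3/35) = -0.292770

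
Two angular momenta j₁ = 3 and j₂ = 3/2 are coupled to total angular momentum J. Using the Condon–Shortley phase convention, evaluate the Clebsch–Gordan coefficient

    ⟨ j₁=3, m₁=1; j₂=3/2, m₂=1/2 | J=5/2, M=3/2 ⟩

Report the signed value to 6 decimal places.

-0.591608

triangle: 2!·4!·1!/8! = 48/40320
(j±m)!: 4!·2!·2!·1!·4!·1! = 2304
prefactor² = (2J+1)·Δ·N² = 576/35
  k=1: −1/(1!·1!·1!·1!·3!·0!) = -1/6
  k=2: +1/(2!·0!·0!·0!·4!·1!) = 1/48
Σ = -7/48  ⇒  CG² = 576/35·(-7/48)² = 7/20
CG = −√(7/20) = -0.591608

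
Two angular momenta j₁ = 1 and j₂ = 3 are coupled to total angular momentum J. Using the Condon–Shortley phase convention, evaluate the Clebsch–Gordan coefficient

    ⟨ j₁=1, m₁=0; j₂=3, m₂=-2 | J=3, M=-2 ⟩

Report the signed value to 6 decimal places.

j₁+j₂−J=1  J+j₁−j₂=1  J−j₁+j₂=5  j₁+j₂+J+1=8
(j₁±m₁, j₂±m₂, J±M) = (1,1,1,5,1,5)
P² = 300
sum k=0..1:
  [0] +1/24 = 1/24
  [1] −1/120 = -1/120
S = 1/30
C² = P²·S² = 1/3 ; C = +0.577350

+√(1/3) = +0.577350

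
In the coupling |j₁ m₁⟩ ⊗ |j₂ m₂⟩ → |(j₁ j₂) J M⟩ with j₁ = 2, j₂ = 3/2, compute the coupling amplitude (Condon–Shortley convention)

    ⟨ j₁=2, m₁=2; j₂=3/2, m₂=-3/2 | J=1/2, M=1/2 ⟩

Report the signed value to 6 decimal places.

√[2·3!1!0!/5! · 4!0!0!3!1!0!] = √(72/5)
  +(−1)^0/∏(0,3,0,0,1,0)! = 1/6  (running 1/6)
⟨..|..⟩ = √(72/5)·(1/6) = +0.632456

+0.632456  (= +√(2/5))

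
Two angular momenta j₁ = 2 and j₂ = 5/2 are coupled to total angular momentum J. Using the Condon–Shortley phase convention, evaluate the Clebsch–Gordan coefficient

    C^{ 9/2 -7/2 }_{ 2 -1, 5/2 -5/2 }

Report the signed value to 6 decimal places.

+√(4/9) ≈ +0.666667

√[10·0!4!5!/10! · 1!3!0!5!1!8!] = √(230400)
  +(−1)^0/∏(0,0,3,0,1,5)! = 1/720  (running 1/720)
⟨..|..⟩ = √(230400)·(1/720) = +0.666667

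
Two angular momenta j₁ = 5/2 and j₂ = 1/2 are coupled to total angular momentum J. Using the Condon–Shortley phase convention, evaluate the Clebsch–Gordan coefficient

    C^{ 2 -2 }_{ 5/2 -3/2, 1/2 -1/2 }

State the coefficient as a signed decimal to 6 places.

√[5·1!4!0!/6! · 1!4!0!1!0!4!] = √(96)
  +(−1)^0/∏(0,1,4,0,0,0)! = 1/24  (running 1/24)
⟨..|..⟩ = √(96)·(1/24) = +0.408248

+0.408248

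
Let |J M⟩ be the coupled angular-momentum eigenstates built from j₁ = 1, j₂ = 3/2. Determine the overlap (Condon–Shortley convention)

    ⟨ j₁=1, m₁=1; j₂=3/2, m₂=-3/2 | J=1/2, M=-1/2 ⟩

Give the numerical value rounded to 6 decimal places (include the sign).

√[2·2!0!1!/4! · 2!0!0!3!0!1!] = √(2)
  +(−1)^0/∏(0,2,0,0,0,1)! = 1/2  (running 1/2)
⟨..|..⟩ = √(2)·(1/2) = +0.707107

+√(1/2) = +0.707107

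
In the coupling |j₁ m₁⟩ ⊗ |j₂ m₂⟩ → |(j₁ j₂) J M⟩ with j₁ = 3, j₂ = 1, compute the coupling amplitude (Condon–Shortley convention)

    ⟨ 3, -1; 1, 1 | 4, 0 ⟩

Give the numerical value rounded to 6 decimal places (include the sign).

triangle: 0!·6!·2!/9! = 1440/362880
(j±m)!: 2!·4!·2!·0!·4!·4! = 55296
prefactor² = (2J+1)·Δ·N² = 13824/7
  k=0: +1/(0!·0!·4!·2!·2!·0!) = 1/96
Σ = 1/96  ⇒  CG² = 13824/7·1/96² = 3/14
CG = +√(3/14) = +0.462910

+0.462910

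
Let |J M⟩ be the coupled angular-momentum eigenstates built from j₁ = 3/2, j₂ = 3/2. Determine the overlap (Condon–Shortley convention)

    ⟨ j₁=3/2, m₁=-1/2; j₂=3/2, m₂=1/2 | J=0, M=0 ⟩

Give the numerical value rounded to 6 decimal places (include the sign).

triangle: 3!*0!*0!/4! = 6/24
(j±m)!: 1!*2!*2!*1!*0!*0! = 4
prefactor² = (2J+1)*Δ*N² = 1
  k=2: +1/(2!*1!*0!*0!*0!*0!) = 1/2
Σ = 1/2  ⇒  CG² = 1*1/2² = 1/4
CG = +√(1/4) = +0.500000

+√(1/4) = +0.500000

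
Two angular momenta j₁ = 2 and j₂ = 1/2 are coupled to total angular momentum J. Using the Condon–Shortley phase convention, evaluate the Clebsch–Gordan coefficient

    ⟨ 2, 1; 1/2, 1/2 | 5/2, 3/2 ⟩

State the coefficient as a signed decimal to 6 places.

+√(4/5) = +0.894427

j₁+j₂−J=0  J+j₁−j₂=4  J−j₁+j₂=1  j₁+j₂+J+1=6
(j₁±m₁, j₂±m₂, J±M) = (3,1,1,0,4,1)
P² = 144/5
sum k=0..0:
  [0] +1/6 = 1/6
S = 1/6
C² = P²·S² = 4/5 ; C = +0.894427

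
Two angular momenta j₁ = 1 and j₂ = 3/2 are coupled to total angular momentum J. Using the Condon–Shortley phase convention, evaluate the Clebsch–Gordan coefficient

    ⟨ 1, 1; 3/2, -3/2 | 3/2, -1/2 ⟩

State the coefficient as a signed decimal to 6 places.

triangle: 1!·1!·2!/5! = 2/120
(j±m)!: 2!·0!·0!·3!·1!·2! = 24
prefactor² = (2J+1)·Δ·N² = 8/5
  k=0: +1/(0!·1!·0!·0!·1!·2!) = 1/2
Σ = 1/2  ⇒  CG² = 8/5·1/2² = 2/5
CG = +√(2/5) = +0.632456

+√(2/5) ≈ +0.632456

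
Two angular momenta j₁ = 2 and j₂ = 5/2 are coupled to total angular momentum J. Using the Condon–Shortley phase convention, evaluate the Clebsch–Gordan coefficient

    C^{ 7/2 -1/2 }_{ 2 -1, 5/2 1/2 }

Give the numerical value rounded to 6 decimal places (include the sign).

j₁+j₂−J=1  J+j₁−j₂=3  J−j₁+j₂=4  j₁+j₂+J+1=9
(j₁±m₁, j₂±m₂, J±M) = (1,3,3,2,3,4)
P² = 1152/35
sum k=0..1:
  [0] +1/36 = 1/36
  [1] −1/8 = -1/8
S = -7/72
C² = P²·S² = 14/45 ; C = -0.557773

-0.557773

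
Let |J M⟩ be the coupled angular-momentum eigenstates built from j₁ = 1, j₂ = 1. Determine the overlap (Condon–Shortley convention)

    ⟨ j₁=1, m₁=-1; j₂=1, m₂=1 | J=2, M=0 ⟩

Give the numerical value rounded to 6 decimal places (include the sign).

√[5·0!2!2!/5! · 0!2!2!0!2!2!] = √(8/3)
  +(−1)^0/∏(0,0,2,2,0,0)! = 1/4  (running 1/4)
⟨..|..⟩ = √(8/3)·(1/4) = +0.408248

+0.408248  (= +√(1/6))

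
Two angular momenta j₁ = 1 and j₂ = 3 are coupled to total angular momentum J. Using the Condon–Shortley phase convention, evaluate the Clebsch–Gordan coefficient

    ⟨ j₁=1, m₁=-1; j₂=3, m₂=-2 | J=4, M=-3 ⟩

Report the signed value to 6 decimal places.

triangle: 0!·2!·6!/9! = 1440/362880
(j±m)!: 0!·2!·1!·5!·1!·7! = 1209600
prefactor² = (2J+1)·Δ·N² = 43200
  k=0: +1/(0!·0!·2!·1!·0!·5!) = 1/240
Σ = 1/240  ⇒  CG² = 43200·1/240² = 3/4
CG = +√(3/4) = +0.866025

+0.866025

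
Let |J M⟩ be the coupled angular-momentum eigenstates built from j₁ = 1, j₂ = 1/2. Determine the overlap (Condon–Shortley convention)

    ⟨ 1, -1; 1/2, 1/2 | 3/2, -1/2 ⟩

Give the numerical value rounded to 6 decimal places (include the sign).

√[4·0!2!1!/4! · 0!2!1!0!1!2!] = √(4/3)
  +(−1)^0/∏(0,0,2,1,0,0)! = 1/2  (running 1/2)
⟨..|..⟩ = √(4/3)·(1/2) = +0.577350

+√(1/3) ≈ +0.577350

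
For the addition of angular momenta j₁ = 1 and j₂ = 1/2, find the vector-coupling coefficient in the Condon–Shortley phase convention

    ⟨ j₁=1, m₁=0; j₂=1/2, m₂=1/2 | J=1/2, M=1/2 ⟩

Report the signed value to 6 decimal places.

triangle: 1!*1!*0!/3! = 1/6
(j±m)!: 1!*1!*1!*0!*1!*0! = 1
prefactor² = (2J+1)*Δ*N² = 1/3
  k=1: −1/(1!*0!*0!*0!*1!*0!) = -1
Σ = -1  ⇒  CG² = 1/3*(-1)² = 1/3
CG = −√(1/3) = -0.577350

-0.577350  (= −√(1/3))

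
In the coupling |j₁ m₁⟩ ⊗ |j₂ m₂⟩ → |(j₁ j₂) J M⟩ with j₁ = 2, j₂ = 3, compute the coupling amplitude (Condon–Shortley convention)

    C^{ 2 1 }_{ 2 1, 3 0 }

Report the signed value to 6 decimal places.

√[5·3!1!3!/8! · 3!1!3!3!3!1!] = √(81/14)
  +(−1)^0/∏(0,3,1,3,0,0)! = 1/36  (running 1/36)
  +(−1)^1/∏(1,2,0,2,1,1)! = -1/4  (running -2/9)
⟨..|..⟩ = √(81/14)·(-2/9) = -0.534522

-0.534522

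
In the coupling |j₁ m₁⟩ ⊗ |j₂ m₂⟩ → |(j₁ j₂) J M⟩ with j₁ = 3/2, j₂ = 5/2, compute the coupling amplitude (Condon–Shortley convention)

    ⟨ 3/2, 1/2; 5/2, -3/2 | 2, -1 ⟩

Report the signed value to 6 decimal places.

j₁+j₂−J=2  J+j₁−j₂=1  J−j₁+j₂=3  j₁+j₂+J+1=7
(j₁±m₁, j₂±m₂, J±M) = (2,1,1,4,1,3)
P² = 24/7
sum k=0..1:
  [0] +1/4 = 1/4
  [1] −1/6 = -1/6
S = 1/12
C² = P²·S² = 1/42 ; C = +0.154303

+√(1/42) ≈ +0.154303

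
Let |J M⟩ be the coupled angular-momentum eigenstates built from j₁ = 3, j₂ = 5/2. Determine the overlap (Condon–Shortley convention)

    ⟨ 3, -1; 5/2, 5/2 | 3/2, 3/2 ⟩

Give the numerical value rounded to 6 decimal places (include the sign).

+0.267261

triangle: 4!*2!*1!/8! = 48/40320
(j±m)!: 2!*4!*5!*0!*3!*0! = 34560
prefactor² = (2J+1)*Δ*N² = 1152/7
  k=4: +1/(4!*0!*0!*1!*2!*0!) = 1/48
Σ = 1/48  ⇒  CG² = 1152/7*1/48² = 1/14
CG = +√(1/14) = +0.267261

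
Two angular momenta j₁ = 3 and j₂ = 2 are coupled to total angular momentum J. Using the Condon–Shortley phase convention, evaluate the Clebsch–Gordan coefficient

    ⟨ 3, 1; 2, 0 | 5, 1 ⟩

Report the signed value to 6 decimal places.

+√(3/7) ≈ +0.654654

√[11·0!6!4!/11! · 4!2!2!2!6!4!] = √(110592/7)
  +(−1)^0/∏(0,0,2,2,4,2)! = 1/192  (running 1/192)
⟨..|..⟩ = √(110592/7)·(1/192) = +0.654654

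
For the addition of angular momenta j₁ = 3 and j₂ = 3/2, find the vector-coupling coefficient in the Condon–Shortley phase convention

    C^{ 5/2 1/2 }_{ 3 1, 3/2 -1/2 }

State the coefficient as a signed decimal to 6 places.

triangle: 2!*4!*1!/8! = 48/40320
(j±m)!: 4!*2!*1!*2!*3!*2! = 1152
prefactor² = (2J+1)*Δ*N² = 288/35
  k=0: +1/(0!*2!*2!*1!*2!*0!) = 1/8
  k=1: −1/(1!*1!*1!*0!*3!*1!) = -1/6
Σ = -1/24  ⇒  CG² = 288/35*(-1/24)² = 1/70
CG = −√(1/70) = -0.119523

-0.119523  (= −√(1/70))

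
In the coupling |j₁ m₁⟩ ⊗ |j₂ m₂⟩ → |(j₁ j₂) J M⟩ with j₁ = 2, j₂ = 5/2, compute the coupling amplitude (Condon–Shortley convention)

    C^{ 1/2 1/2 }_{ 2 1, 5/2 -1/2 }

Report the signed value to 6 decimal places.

triangle: 4!·0!·1!/6! = 24/720
(j±m)!: 3!·1!·2!·3!·1!·0! = 72
prefactor² = (2J+1)·Δ·N² = 24/5
  k=1: −1/(1!·3!·0!·1!·0!·0!) = -1/6
Σ = -1/6  ⇒  CG² = 24/5·(-1/6)² = 2/15
CG = −√(2/15) = -0.365148

−√(2/15) ≈ -0.365148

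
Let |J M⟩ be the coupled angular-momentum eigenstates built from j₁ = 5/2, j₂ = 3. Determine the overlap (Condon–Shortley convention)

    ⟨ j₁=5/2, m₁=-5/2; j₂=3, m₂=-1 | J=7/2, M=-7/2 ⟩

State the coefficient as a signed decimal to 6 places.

+√(2/9) = +0.471405

√[8·2!3!4!/10! · 0!5!2!4!0!7!] = √(18432)
  +(−1)^2/∏(2,0,3,0,0,4)! = 1/288  (running 1/288)
⟨..|..⟩ = √(18432)·(1/288) = +0.471405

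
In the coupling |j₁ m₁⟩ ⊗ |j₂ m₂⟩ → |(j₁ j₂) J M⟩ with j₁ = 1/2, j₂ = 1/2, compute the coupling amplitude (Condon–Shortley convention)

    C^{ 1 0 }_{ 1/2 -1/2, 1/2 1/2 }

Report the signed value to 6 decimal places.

√[3·0!1!1!/3! · 0!1!1!0!1!1!] = √(1/2)
  +(−1)^0/∏(0,0,1,1,0,0)! = 1  (running 1)
⟨..|..⟩ = √(1/2)·(1) = +0.707107

+0.707107  (= +√(1/2))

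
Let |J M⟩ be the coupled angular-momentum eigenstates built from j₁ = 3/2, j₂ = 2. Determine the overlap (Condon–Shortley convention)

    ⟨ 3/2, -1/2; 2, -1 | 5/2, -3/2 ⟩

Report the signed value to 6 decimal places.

+0.169031  (= +√(1/35))

√[6·1!2!3!/7! · 1!2!1!3!1!4!] = √(144/35)
  +(−1)^0/∏(0,1,2,1,0,2)! = 1/4  (running 1/4)
  +(−1)^1/∏(1,0,1,0,1,3)! = -1/6  (running 1/12)
⟨..|..⟩ = √(144/35)·(1/12) = +0.169031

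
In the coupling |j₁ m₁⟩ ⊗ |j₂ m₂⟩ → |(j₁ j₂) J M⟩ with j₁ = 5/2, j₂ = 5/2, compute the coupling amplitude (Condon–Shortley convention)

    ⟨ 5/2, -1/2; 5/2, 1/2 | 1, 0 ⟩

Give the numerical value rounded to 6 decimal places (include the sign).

+√(1/70) ≈ +0.119523

j₁+j₂−J=4  J+j₁−j₂=1  J−j₁+j₂=1  j₁+j₂+J+1=7
(j₁±m₁, j₂±m₂, J±M) = (2,3,3,2,1,1)
P² = 72/35
sum k=2..3:
  [2] +1/4 = 1/4
  [3] −1/6 = -1/6
S = 1/12
C² = P²·S² = 1/70 ; C = +0.119523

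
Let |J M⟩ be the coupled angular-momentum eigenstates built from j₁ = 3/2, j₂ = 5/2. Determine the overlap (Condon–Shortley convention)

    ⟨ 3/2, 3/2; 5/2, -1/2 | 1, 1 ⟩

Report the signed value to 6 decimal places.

√[3·3!0!2!/6! · 3!0!2!3!2!0!] = √(36/5)
  +(−1)^0/∏(0,3,0,2,0,0)! = 1/12  (running 1/12)
⟨..|..⟩ = √(36/5)·(1/12) = +0.223607

+√(1/20) ≈ +0.223607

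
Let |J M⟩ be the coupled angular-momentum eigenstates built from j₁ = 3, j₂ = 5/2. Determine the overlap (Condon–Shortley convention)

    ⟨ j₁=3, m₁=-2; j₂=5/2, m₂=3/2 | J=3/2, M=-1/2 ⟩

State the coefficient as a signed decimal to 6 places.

−√(1/21) = -0.218218

√[4·4!2!1!/8! · 1!5!4!1!1!2!] = √(192/7)
  +(−1)^3/∏(3,1,2,1,0,0)! = -1/12  (running -1/12)
  +(−1)^4/∏(4,0,1,0,1,1)! = 1/24  (running -1/24)
⟨..|..⟩ = √(192/7)·(-1/24) = -0.218218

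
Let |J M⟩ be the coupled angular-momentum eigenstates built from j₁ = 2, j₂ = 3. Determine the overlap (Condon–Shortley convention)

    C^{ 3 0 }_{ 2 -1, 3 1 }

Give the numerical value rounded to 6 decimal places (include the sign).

j₁+j₂−J=2  J+j₁−j₂=2  J−j₁+j₂=4  j₁+j₂+J+1=9
(j₁±m₁, j₂±m₂, J±M) = (1,3,4,2,3,3)
P² = 96/5
sum k=1..2:
  [1] −1/12 = -1/12
  [2] +1/8 = 1/8
S = 1/24
C² = P²·S² = 1/30 ; C = +0.182574

+0.182574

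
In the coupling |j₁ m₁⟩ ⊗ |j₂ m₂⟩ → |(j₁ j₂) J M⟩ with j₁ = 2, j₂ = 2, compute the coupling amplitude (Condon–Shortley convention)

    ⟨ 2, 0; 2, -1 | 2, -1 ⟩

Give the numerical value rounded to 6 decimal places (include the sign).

√[5·2!2!2!/7! · 2!2!1!3!1!3!] = √(8/7)
  +(−1)^0/∏(0,2,2,1,0,1)! = 1/4  (running 1/4)
  +(−1)^1/∏(1,1,1,0,1,2)! = -1/2  (running -1/4)
⟨..|..⟩ = √(8/7)·(-1/4) = -0.267261

−√(1/14) ≈ -0.267261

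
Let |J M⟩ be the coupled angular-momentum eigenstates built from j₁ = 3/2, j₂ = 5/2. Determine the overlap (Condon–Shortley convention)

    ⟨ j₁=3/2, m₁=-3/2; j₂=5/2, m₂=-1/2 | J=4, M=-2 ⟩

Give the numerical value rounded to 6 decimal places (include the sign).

j₁+j₂−J=0  J+j₁−j₂=3  J−j₁+j₂=5  j₁+j₂+J+1=9
(j₁±m₁, j₂±m₂, J±M) = (0,3,2,3,2,6)
P² = 12960/7
sum k=0..0:
  [0] +1/72 = 1/72
S = 1/72
C² = P²·S² = 5/14 ; C = +0.597614

+0.597614  (= +√(5/14))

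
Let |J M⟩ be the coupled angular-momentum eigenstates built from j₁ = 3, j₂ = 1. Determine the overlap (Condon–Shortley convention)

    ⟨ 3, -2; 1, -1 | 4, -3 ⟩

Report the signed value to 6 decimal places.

+0.866025  (= +√(3/4))

√[9·0!6!2!/9! · 1!5!0!2!1!7!] = √(43200)
  +(−1)^0/∏(0,0,5,0,1,2)! = 1/240  (running 1/240)
⟨..|..⟩ = √(43200)·(1/240) = +0.866025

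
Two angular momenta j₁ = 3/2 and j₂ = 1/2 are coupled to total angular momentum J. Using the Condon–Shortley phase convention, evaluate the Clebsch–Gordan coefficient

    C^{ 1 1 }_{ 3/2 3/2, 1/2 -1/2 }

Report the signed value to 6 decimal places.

j₁+j₂−J=1  J+j₁−j₂=2  J−j₁+j₂=0  j₁+j₂+J+1=4
(j₁±m₁, j₂±m₂, J±M) = (3,0,0,1,2,0)
P² = 3
sum k=0..0:
  [0] +1/2 = 1/2
S = 1/2
C² = P²·S² = 3/4 ; C = +0.866025

+√(3/4) ≈ +0.866025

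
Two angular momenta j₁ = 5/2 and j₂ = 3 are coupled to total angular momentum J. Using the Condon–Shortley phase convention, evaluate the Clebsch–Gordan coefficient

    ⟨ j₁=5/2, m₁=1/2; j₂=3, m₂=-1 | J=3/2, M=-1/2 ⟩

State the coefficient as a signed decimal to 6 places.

triangle: 4!·1!·2!/8! = 48/40320
(j±m)!: 3!·2!·2!·4!·1!·2! = 1152
prefactor² = (2J+1)·Δ·N² = 192/35
  k=1: −1/(1!·3!·1!·1!·0!·1!) = -1/6
  k=2: +1/(2!·2!·0!·0!·1!·2!) = 1/8
Σ = -1/24  ⇒  CG² = 192/35·(-1/24)² = 1/105
CG = −√(1/105) = -0.097590

−√(1/105) = -0.097590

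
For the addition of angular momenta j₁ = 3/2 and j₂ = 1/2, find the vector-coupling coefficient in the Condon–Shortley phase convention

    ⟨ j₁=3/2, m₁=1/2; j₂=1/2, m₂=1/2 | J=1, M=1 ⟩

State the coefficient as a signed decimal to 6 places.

j₁+j₂−J=1  J+j₁−j₂=2  J−j₁+j₂=0  j₁+j₂+J+1=4
(j₁±m₁, j₂±m₂, J±M) = (2,1,1,0,2,0)
P² = 1
sum k=1..1:
  [1] −1/2 = -1/2
S = -1/2
C² = P²·S² = 1/4 ; C = -0.500000

−√(1/4) ≈ -0.500000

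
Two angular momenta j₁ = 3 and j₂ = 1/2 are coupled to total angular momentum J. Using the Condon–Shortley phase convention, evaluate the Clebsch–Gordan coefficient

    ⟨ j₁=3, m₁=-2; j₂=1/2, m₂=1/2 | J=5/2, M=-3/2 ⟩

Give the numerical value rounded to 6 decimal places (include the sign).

√[6·1!5!0!/7! · 1!5!1!0!1!4!] = √(2880/7)
  +(−1)^1/∏(1,0,4,0,1,0)! = -1/24  (running -1/24)
⟨..|..⟩ = √(2880/7)·(-1/24) = -0.845154

-0.845154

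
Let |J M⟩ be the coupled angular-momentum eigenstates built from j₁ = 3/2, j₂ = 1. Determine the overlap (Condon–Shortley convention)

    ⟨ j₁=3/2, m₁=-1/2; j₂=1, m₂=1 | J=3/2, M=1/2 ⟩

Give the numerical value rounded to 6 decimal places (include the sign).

−√(8/15) = -0.730297

√[4·1!2!1!/5! · 1!2!2!0!2!1!] = √(8/15)
  +(−1)^1/∏(1,0,1,1,1,0)! = -1  (running -1)
⟨..|..⟩ = √(8/15)·(-1) = -0.730297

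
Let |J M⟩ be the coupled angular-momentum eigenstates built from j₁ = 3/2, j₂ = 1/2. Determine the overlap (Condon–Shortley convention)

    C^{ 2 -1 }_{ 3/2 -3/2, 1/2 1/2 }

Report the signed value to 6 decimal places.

+√(1/4) = +0.500000

√[5·0!3!1!/5! · 0!3!1!0!1!3!] = √(9)
  +(−1)^0/∏(0,0,3,1,0,0)! = 1/6  (running 1/6)
⟨..|..⟩ = √(9)·(1/6) = +0.500000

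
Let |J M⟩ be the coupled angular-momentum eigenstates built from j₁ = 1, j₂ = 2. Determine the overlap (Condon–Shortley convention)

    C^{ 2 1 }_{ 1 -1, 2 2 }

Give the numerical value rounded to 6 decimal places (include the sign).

−√(1/3) = -0.577350

√[5·1!1!3!/6! · 0!2!4!0!3!1!] = √(12)
  +(−1)^1/∏(1,0,1,3,0,0)! = -1/6  (running -1/6)
⟨..|..⟩ = √(12)·(-1/6) = -0.577350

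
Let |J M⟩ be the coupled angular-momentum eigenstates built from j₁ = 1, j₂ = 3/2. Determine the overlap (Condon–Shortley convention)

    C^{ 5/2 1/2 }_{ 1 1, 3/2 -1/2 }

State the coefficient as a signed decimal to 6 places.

triangle: 0!·2!·3!/6! = 12/720
(j±m)!: 2!·0!·1!·2!·3!·2! = 48
prefactor² = (2J+1)·Δ·N² = 24/5
  k=0: +1/(0!·0!·0!·1!·2!·2!) = 1/4
Σ = 1/4  ⇒  CG² = 24/5·1/4² = 3/10
CG = +√(3/10) = +0.547723

+√(3/10) ≈ +0.547723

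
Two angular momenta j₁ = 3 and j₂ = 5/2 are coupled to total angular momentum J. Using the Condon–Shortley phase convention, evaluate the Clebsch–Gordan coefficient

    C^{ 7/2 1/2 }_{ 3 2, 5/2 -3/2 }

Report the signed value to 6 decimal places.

triangle: 2!×4!×3!/10! = 288/3628800
(j±m)!: 5!×1!×1!×4!×4!×3! = 414720
prefactor² = (2J+1)×Δ×N² = 9216/35
  k=0: +1/(0!×2!×1!×1!×3!×2!) = 1/24
  k=1: −1/(1!×1!×0!×0!×4!×3!) = -1/144
Σ = 5/144  ⇒  CG² = 9216/35×5/144² = 20/63
CG = +√(20/63) = +0.563436

+0.563436  (= +√(20/63))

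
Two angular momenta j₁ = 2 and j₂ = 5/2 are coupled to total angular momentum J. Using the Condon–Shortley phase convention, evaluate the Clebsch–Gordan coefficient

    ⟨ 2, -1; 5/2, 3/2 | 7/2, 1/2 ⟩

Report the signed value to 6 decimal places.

-0.619780  (= −√(121/315))

j₁+j₂−J=1  J+j₁−j₂=3  J−j₁+j₂=4  j₁+j₂+J+1=9
(j₁±m₁, j₂±m₂, J±M) = (1,3,4,1,4,3)
P² = 2304/35
sum k=0..1:
  [0] +1/144 = 1/144
  [1] −1/12 = -1/12
S = -11/144
C² = P²·S² = 121/315 ; C = -0.619780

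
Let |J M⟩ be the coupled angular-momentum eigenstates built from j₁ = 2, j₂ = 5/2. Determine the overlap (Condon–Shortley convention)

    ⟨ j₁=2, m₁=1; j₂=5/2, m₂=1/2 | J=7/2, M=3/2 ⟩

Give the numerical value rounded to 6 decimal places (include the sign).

+0.308607  (= +√(2/21))

√[8·1!3!4!/9! · 3!1!3!2!5!2!] = √(384/7)
  +(−1)^0/∏(0,1,1,3,2,1)! = 1/12  (running 1/12)
  +(−1)^1/∏(1,0,0,2,3,2)! = -1/24  (running 1/24)
⟨..|..⟩ = √(384/7)·(1/24) = +0.308607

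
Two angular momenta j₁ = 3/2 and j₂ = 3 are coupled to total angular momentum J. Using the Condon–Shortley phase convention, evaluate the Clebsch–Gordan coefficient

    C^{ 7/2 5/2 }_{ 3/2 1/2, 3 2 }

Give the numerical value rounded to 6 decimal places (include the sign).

-0.377964

triangle: 1!×2!×5!/9! = 240/362880
(j±m)!: 2!×1!×5!×1!×6!×1! = 172800
prefactor² = (2J+1)×Δ×N² = 6400/7
  k=0: +1/(0!×1!×1!×5!×1!×0!) = 1/120
  k=1: −1/(1!×0!×0!×4!×2!×1!) = -1/48
Σ = -1/80  ⇒  CG² = 6400/7×(-1/80)² = 1/7
CG = −√(1/7) = -0.377964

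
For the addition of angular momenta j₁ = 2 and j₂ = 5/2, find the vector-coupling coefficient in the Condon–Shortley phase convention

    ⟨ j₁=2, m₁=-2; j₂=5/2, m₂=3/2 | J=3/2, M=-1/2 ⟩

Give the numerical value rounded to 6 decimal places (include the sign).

j₁+j₂−J=3  J+j₁−j₂=1  J−j₁+j₂=2  j₁+j₂+J+1=7
(j₁±m₁, j₂±m₂, J±M) = (0,4,4,1,1,2)
P² = 384/35
sum k=3..3:
  [3] −1/6 = -1/6
S = -1/6
C² = P²·S² = 32/105 ; C = -0.552052

−√(32/105) ≈ -0.552052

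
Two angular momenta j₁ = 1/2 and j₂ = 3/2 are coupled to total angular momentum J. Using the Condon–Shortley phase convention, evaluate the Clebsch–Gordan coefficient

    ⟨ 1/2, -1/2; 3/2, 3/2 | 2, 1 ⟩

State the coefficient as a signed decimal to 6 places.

j₁+j₂−J=0  J+j₁−j₂=1  J−j₁+j₂=3  j₁+j₂+J+1=5
(j₁±m₁, j₂±m₂, J±M) = (0,1,3,0,3,1)
P² = 9
sum k=0..0:
  [0] +1/6 = 1/6
S = 1/6
C² = P²·S² = 1/4 ; C = +0.500000

+√(1/4) = +0.500000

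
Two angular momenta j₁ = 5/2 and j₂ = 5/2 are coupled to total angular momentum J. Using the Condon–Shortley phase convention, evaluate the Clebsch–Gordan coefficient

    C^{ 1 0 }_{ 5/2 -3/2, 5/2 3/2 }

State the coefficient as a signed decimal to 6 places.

√[3·4!1!1!/7! · 1!4!4!1!1!1!] = √(288/35)
  +(−1)^3/∏(3,1,1,1,0,0)! = -1/6  (running -1/6)
  +(−1)^4/∏(4,0,0,0,1,1)! = 1/24  (running -1/8)
⟨..|..⟩ = √(288/35)·(-1/8) = -0.358569

−√(9/70) = -0.358569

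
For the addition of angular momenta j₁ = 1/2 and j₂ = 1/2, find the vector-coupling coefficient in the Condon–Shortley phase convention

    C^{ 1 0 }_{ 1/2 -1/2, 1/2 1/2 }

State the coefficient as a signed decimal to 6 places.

√[3·0!1!1!/3! · 0!1!1!0!1!1!] = √(1/2)
  +(−1)^0/∏(0,0,1,1,0,0)! = 1  (running 1)
⟨..|..⟩ = √(1/2)·(1) = +0.707107

+0.707107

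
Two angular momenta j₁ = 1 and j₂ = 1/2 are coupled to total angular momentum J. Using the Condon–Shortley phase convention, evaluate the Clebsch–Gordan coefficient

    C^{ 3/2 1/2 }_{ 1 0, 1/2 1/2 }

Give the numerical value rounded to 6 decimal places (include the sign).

j₁+j₂−J=0  J+j₁−j₂=2  J−j₁+j₂=1  j₁+j₂+J+1=4
(j₁±m₁, j₂±m₂, J±M) = (1,1,1,0,2,1)
P² = 2/3
sum k=0..0:
  [0] +1/1 = 1
S = 1
C² = P²·S² = 2/3 ; C = +0.816497

+0.816497  (= +√(2/3))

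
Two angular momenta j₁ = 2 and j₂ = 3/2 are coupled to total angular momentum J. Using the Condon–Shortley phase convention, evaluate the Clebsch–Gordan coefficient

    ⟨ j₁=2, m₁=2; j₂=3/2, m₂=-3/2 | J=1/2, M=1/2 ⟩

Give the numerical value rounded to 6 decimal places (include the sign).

+√(2/5) ≈ +0.632456

triangle: 3!*1!*0!/5! = 6/120
(j±m)!: 4!*0!*0!*3!*1!*0! = 144
prefactor² = (2J+1)*Δ*N² = 72/5
  k=0: +1/(0!*3!*0!*0!*1!*0!) = 1/6
Σ = 1/6  ⇒  CG² = 72/5*1/6² = 2/5
CG = +√(2/5) = +0.632456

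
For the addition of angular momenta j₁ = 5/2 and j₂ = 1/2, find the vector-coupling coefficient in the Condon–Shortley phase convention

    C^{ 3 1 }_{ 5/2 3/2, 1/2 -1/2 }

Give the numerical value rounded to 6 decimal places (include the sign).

+0.577350

j₁+j₂−J=0  J+j₁−j₂=5  J−j₁+j₂=1  j₁+j₂+J+1=7
(j₁±m₁, j₂±m₂, J±M) = (4,1,0,1,4,2)
P² = 192
sum k=0..0:
  [0] +1/24 = 1/24
S = 1/24
C² = P²·S² = 1/3 ; C = +0.577350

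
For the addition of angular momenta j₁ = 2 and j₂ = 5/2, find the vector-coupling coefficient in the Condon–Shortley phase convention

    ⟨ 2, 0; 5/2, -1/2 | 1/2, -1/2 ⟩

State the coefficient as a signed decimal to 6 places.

+0.447214  (= +√(1/5))

triangle: 4!*0!*1!/6! = 24/720
(j±m)!: 2!*2!*2!*3!*0!*1! = 48
prefactor² = (2J+1)*Δ*N² = 16/5
  k=2: +1/(2!*2!*0!*0!*0!*1!) = 1/4
Σ = 1/4  ⇒  CG² = 16/5*1/4² = 1/5
CG = +√(1/5) = +0.447214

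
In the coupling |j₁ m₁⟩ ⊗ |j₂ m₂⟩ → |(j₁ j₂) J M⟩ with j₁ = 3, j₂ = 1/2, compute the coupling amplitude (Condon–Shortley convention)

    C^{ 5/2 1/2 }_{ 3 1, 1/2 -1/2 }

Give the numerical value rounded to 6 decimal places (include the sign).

√[6·1!5!0!/7! · 4!2!0!1!3!2!] = √(576/7)
  +(−1)^0/∏(0,1,2,0,3,0)! = 1/12  (running 1/12)
⟨..|..⟩ = √(576/7)·(1/12) = +0.755929

+√(4/7) = +0.755929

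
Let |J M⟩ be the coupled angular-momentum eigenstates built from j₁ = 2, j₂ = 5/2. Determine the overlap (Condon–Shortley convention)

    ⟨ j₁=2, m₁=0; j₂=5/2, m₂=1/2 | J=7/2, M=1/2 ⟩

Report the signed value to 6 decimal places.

triangle: 1!*3!*4!/9! = 144/362880
(j±m)!: 2!*2!*3!*2!*4!*3! = 6912
prefactor² = (2J+1)*Δ*N² = 768/35
  k=0: +1/(0!*1!*2!*3!*1!*1!) = 1/12
  k=1: −1/(1!*0!*1!*2!*2!*2!) = -1/8
Σ = -1/24  ⇒  CG² = 768/35*(-1/24)² = 4/105
CG = −√(4/105) = -0.195180

-0.195180  (= −√(4/105))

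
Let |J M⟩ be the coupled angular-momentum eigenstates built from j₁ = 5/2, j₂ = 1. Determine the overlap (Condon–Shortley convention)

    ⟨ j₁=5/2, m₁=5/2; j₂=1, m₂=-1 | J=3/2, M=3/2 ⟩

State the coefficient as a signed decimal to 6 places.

+√(2/3) = +0.816497

triangle: 2!×3!×0!/6! = 12/720
(j±m)!: 5!×0!×0!×2!×3!×0! = 1440
prefactor² = (2J+1)×Δ×N² = 96
  k=0: +1/(0!×2!×0!×0!×3!×0!) = 1/12
Σ = 1/12  ⇒  CG² = 96×1/12² = 2/3
CG = +√(2/3) = +0.816497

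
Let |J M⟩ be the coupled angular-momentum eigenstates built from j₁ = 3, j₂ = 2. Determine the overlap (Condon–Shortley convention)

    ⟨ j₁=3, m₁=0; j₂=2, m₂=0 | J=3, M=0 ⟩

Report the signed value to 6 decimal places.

-0.516398  (= −√(4/15))

j₁+j₂−J=2  J+j₁−j₂=4  J−j₁+j₂=2  j₁+j₂+J+1=9
(j₁±m₁, j₂±m₂, J±M) = (3,3,2,2,3,3)
P² = 48/5
sum k=0..2:
  [0] +1/24 = 1/24
  [1] −1/4 = -1/4
  [2] +1/24 = 1/24
S = -1/6
C² = P²·S² = 4/15 ; C = -0.516398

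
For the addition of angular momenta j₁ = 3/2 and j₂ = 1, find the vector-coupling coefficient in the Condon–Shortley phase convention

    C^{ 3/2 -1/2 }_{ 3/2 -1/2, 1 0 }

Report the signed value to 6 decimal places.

j₁+j₂−J=1  J+j₁−j₂=2  J−j₁+j₂=1  j₁+j₂+J+1=5
(j₁±m₁, j₂±m₂, J±M) = (1,2,1,1,1,2)
P² = 4/15
sum k=0..1:
  [0] +1/2 = 1/2
  [1] −1/1 = -1
S = -1/2
C² = P²·S² = 1/15 ; C = -0.258199

−√(1/15) ≈ -0.258199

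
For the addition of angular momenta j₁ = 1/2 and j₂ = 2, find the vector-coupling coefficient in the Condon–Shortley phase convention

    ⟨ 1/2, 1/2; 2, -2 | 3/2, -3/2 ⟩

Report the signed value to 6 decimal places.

+√(4/5) ≈ +0.894427

√[4·1!0!3!/5! · 1!0!0!4!0!3!] = √(144/5)
  +(−1)^0/∏(0,1,0,0,0,3)! = 1/6  (running 1/6)
⟨..|..⟩ = √(144/5)·(1/6) = +0.894427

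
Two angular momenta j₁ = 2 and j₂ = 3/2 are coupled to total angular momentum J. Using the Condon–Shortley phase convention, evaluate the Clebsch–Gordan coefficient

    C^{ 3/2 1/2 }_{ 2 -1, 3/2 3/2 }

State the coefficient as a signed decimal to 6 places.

+√(2/5) = +0.632456

√[4·2!2!1!/6! · 1!3!3!0!2!1!] = √(8/5)
  +(−1)^2/∏(2,0,1,1,1,0)! = 1/2  (running 1/2)
⟨..|..⟩ = √(8/5)·(1/2) = +0.632456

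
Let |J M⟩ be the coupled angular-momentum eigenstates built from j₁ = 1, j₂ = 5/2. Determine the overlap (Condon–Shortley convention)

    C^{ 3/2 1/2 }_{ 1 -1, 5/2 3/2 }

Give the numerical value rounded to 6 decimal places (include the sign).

j₁+j₂−J=2  J+j₁−j₂=0  J−j₁+j₂=3  j₁+j₂+J+1=6
(j₁±m₁, j₂±m₂, J±M) = (0,2,4,1,2,1)
P² = 32/5
sum k=2..2:
  [2] +1/4 = 1/4
S = 1/4
C² = P²·S² = 2/5 ; C = +0.632456

+0.632456  (= +√(2/5))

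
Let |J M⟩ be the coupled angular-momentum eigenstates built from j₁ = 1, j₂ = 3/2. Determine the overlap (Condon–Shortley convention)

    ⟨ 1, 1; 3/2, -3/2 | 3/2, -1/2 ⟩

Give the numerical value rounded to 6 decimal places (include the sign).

+0.632456

j₁+j₂−J=1  J+j₁−j₂=1  J−j₁+j₂=2  j₁+j₂+J+1=5
(j₁±m₁, j₂±m₂, J±M) = (2,0,0,3,1,2)
P² = 8/5
sum k=0..0:
  [0] +1/2 = 1/2
S = 1/2
C² = P²·S² = 2/5 ; C = +0.632456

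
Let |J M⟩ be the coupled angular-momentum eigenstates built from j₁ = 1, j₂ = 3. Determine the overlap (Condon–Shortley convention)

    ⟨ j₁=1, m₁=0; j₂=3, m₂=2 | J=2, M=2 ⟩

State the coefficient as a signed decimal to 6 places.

√[5·2!0!4!/7! · 1!1!5!1!4!0!] = √(960/7)
  +(−1)^1/∏(1,1,0,4,0,0)! = -1/24  (running -1/24)
⟨..|..⟩ = √(960/7)·(-1/24) = -0.487950

-0.487950  (= −√(5/21))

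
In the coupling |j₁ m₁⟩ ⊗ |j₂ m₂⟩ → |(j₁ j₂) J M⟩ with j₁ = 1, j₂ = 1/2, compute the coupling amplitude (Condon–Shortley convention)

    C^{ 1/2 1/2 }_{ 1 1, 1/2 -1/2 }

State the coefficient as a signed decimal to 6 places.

j₁+j₂−J=1  J+j₁−j₂=1  J−j₁+j₂=0  j₁+j₂+J+1=3
(j₁±m₁, j₂±m₂, J±M) = (2,0,0,1,1,0)
P² = 2/3
sum k=0..0:
  [0] +1/1 = 1
S = 1
C² = P²·S² = 2/3 ; C = +0.816497

+0.816497  (= +√(2/3))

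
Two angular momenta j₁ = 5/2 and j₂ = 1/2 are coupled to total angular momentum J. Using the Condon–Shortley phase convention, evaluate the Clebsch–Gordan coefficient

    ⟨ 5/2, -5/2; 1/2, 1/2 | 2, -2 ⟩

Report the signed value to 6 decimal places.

√[5·1!4!0!/6! · 0!5!1!0!0!4!] = √(480)
  +(−1)^1/∏(1,0,4,0,0,0)! = -1/24  (running -1/24)
⟨..|..⟩ = √(480)·(-1/24) = -0.912871

−√(5/6) = -0.912871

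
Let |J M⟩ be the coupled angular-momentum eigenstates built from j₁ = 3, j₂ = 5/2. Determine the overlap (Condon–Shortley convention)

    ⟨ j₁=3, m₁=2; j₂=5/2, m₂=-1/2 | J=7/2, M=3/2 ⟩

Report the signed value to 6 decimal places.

√[8·2!4!3!/10! · 5!1!2!3!5!2!] = √(1536/7)
  +(−1)^0/∏(0,2,1,2,3,1)! = 1/24  (running 1/24)
  +(−1)^1/∏(1,1,0,1,4,2)! = -1/48  (running 1/48)
⟨..|..⟩ = √(1536/7)·(1/48) = +0.308607

+√(2/21) ≈ +0.308607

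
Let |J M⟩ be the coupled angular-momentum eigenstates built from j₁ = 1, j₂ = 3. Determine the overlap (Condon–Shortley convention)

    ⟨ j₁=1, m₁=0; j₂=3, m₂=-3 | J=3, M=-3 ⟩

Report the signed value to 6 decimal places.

√[7·1!1!5!/8! · 1!1!0!6!0!6!] = √(10800)
  +(−1)^0/∏(0,1,1,0,0,5)! = 1/120  (running 1/120)
⟨..|..⟩ = √(10800)·(1/120) = +0.866025

+√(3/4) ≈ +0.866025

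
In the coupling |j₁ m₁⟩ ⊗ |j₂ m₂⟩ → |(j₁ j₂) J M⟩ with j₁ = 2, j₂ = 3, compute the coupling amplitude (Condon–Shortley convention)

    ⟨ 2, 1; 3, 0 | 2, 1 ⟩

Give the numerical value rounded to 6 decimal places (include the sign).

-0.534522  (= −√(2/7))

√[5·3!1!3!/8! · 3!1!3!3!3!1!] = √(81/14)
  +(−1)^0/∏(0,3,1,3,0,0)! = 1/36  (running 1/36)
  +(−1)^1/∏(1,2,0,2,1,1)! = -1/4  (running -2/9)
⟨..|..⟩ = √(81/14)·(-2/9) = -0.534522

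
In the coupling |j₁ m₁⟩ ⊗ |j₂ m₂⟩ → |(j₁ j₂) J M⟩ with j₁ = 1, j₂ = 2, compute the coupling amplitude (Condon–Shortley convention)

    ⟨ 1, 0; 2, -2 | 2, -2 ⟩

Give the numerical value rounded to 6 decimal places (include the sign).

+√(2/3) = +0.816497

triangle: 1!·1!·3!/6! = 6/720
(j±m)!: 1!·1!·0!·4!·0!·4! = 576
prefactor² = (2J+1)·Δ·N² = 24
  k=0: +1/(0!·1!·1!·0!·0!·3!) = 1/6
Σ = 1/6  ⇒  CG² = 24·1/6² = 2/3
CG = +√(2/3) = +0.816497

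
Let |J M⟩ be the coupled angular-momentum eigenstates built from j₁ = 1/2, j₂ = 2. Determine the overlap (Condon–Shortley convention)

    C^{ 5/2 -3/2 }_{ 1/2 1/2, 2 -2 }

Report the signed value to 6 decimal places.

triangle: 0!·1!·4!/6! = 24/720
(j±m)!: 1!·0!·0!·4!·1!·4! = 576
prefactor² = (2J+1)·Δ·N² = 576/5
  k=0: +1/(0!·0!·0!·0!·1!·4!) = 1/24
Σ = 1/24  ⇒  CG² = 576/5·1/24² = 1/5
CG = +√(1/5) = +0.447214

+√(1/5) ≈ +0.447214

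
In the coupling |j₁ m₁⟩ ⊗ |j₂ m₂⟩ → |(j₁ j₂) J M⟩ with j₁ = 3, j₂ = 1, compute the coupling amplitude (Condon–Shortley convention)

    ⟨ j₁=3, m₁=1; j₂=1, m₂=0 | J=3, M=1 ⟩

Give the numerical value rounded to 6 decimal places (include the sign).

+√(1/12) = +0.288675

triangle: 1!·5!·1!/8! = 120/40320
(j±m)!: 4!·2!·1!·1!·4!·2! = 2304
prefactor² = (2J+1)·Δ·N² = 48
  k=0: +1/(0!·1!·2!·1!·3!·0!) = 1/12
  k=1: −1/(1!·0!·1!·0!·4!·1!) = -1/24
Σ = 1/24  ⇒  CG² = 48·1/24² = 1/12
CG = +√(1/12) = +0.288675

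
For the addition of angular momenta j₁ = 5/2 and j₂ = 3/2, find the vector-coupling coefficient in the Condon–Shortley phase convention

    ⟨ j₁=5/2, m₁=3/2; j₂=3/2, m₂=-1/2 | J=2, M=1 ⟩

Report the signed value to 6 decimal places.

triangle: 2!*3!*1!/7! = 12/5040
(j±m)!: 4!*1!*1!*2!*3!*1! = 288
prefactor² = (2J+1)*Δ*N² = 24/7
  k=0: +1/(0!*2!*1!*1!*2!*0!) = 1/4
  k=1: −1/(1!*1!*0!*0!*3!*1!) = -1/6
Σ = 1/12  ⇒  CG² = 24/7*1/12² = 1/42
CG = +√(1/42) = +0.154303

+0.154303  (= +√(1/42))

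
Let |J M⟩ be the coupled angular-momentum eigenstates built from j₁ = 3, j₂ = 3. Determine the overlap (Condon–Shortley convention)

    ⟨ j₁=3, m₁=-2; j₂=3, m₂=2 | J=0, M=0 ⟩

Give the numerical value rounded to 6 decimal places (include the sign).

√[1·6!0!0!/7! · 1!5!5!1!0!0!] = √(14400/7)
  +(−1)^5/∏(5,1,0,0,0,0)! = -1/120  (running -1/120)
⟨..|..⟩ = √(14400/7)·(-1/120) = -0.377964

−√(1/7) ≈ -0.377964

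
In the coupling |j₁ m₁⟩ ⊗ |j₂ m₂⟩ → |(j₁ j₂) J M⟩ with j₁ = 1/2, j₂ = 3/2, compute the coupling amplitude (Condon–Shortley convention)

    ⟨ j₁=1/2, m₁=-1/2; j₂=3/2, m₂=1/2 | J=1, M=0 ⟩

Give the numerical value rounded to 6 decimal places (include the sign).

-0.707107  (= −√(1/2))

j₁+j₂−J=1  J+j₁−j₂=0  J−j₁+j₂=2  j₁+j₂+J+1=4
(j₁±m₁, j₂±m₂, J±M) = (0,1,2,1,1,1)
P² = 1/2
sum k=1..1:
  [1] −1/1 = -1
S = -1
C² = P²·S² = 1/2 ; C = -0.707107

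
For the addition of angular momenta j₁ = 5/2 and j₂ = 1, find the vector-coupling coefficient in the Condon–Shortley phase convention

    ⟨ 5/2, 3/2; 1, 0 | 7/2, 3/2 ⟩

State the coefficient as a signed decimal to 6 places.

+0.690066

triangle: 0!*5!*2!/8! = 240/40320
(j±m)!: 4!*1!*1!*1!*5!*2! = 5760
prefactor² = (2J+1)*Δ*N² = 1920/7
  k=0: +1/(0!*0!*1!*1!*4!*1!) = 1/24
Σ = 1/24  ⇒  CG² = 1920/7*1/24² = 10/21
CG = +√(10/21) = +0.690066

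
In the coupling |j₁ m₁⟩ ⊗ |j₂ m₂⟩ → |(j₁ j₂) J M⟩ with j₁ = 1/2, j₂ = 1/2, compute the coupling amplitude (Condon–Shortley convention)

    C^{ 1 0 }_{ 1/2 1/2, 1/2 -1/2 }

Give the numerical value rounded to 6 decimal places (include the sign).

+0.707107  (= +√(1/2))

√[3·0!1!1!/3! · 1!0!0!1!1!1!] = √(1/2)
  +(−1)^0/∏(0,0,0,0,1,1)! = 1  (running 1)
⟨..|..⟩ = √(1/2)·(1) = +0.707107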